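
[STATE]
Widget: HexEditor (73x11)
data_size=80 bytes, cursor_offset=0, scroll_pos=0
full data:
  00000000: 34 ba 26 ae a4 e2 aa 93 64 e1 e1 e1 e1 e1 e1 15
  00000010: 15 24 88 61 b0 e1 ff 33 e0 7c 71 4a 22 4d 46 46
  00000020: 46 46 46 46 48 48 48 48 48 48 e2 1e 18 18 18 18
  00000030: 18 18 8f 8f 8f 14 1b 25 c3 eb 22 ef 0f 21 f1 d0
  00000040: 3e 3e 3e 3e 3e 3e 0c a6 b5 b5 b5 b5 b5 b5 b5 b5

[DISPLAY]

00000000  34 ba 26 ae a4 e2 aa 93  64 e1 e1 e1 e1 e1 e1 15  |4.&.....d...
00000010  15 24 88 61 b0 e1 ff 33  e0 7c 71 4a 22 4d 46 46  |.$.a...3.|qJ
00000020  46 46 46 46 48 48 48 48  48 48 e2 1e 18 18 18 18  |FFFFHHHHHH..
00000030  18 18 8f 8f 8f 14 1b 25  c3 eb 22 ef 0f 21 f1 d0  |.......%..".
00000040  3e 3e 3e 3e 3e 3e 0c a6  b5 b5 b5 b5 b5 b5 b5 b5  |>>>>>>......
                                                                         
                                                                         
                                                                         
                                                                         
                                                                         
                                                                         


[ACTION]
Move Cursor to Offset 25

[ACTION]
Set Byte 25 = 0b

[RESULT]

00000000  34 ba 26 ae a4 e2 aa 93  64 e1 e1 e1 e1 e1 e1 15  |4.&.....d...
00000010  15 24 88 61 b0 e1 ff 33  e0 0B 71 4a 22 4d 46 46  |.$.a...3..qJ
00000020  46 46 46 46 48 48 48 48  48 48 e2 1e 18 18 18 18  |FFFFHHHHHH..
00000030  18 18 8f 8f 8f 14 1b 25  c3 eb 22 ef 0f 21 f1 d0  |.......%..".
00000040  3e 3e 3e 3e 3e 3e 0c a6  b5 b5 b5 b5 b5 b5 b5 b5  |>>>>>>......
                                                                         
                                                                         
                                                                         
                                                                         
                                                                         
                                                                         


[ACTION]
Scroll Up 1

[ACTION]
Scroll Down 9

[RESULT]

00000040  3e 3e 3e 3e 3e 3e 0c a6  b5 b5 b5 b5 b5 b5 b5 b5  |>>>>>>......
                                                                         
                                                                         
                                                                         
                                                                         
                                                                         
                                                                         
                                                                         
                                                                         
                                                                         
                                                                         


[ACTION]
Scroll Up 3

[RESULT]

00000010  15 24 88 61 b0 e1 ff 33  e0 0B 71 4a 22 4d 46 46  |.$.a...3..qJ
00000020  46 46 46 46 48 48 48 48  48 48 e2 1e 18 18 18 18  |FFFFHHHHHH..
00000030  18 18 8f 8f 8f 14 1b 25  c3 eb 22 ef 0f 21 f1 d0  |.......%..".
00000040  3e 3e 3e 3e 3e 3e 0c a6  b5 b5 b5 b5 b5 b5 b5 b5  |>>>>>>......
                                                                         
                                                                         
                                                                         
                                                                         
                                                                         
                                                                         
                                                                         


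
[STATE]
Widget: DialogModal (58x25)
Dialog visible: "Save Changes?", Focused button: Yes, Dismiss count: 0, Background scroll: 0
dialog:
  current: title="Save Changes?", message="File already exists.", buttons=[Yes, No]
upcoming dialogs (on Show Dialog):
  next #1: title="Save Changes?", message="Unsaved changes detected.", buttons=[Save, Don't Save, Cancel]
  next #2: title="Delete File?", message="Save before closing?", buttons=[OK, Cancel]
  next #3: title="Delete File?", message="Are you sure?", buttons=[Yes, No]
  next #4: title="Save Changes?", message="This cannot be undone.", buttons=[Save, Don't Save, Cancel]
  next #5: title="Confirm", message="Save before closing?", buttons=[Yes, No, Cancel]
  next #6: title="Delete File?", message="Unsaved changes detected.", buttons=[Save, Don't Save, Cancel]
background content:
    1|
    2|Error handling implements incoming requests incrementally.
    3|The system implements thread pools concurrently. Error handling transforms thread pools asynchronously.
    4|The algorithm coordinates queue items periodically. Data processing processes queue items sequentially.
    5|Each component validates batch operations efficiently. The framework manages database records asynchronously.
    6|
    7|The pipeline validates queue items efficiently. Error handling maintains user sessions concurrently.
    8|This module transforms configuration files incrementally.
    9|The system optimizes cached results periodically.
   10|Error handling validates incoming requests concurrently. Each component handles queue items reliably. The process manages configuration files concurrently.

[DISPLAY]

                                                          
Error handling implements incoming requests incrementally.
The system implements thread pools concurrently. Error han
The algorithm coordinates queue items periodically. Data p
Each component validates batch operations efficiently. The
                                                          
The pipeline validates queue items efficiently. Error hand
This module transforms configuration files incrementally. 
The system optimizes cached results periodically.         
Error handling validates incoming requests concurrently. E
                 ┌──────────────────────┐                 
                 │    Save Changes?     │                 
                 │ File already exists. │                 
                 │      [Yes]  No       │                 
                 └──────────────────────┘                 
                                                          
                                                          
                                                          
                                                          
                                                          
                                                          
                                                          
                                                          
                                                          
                                                          


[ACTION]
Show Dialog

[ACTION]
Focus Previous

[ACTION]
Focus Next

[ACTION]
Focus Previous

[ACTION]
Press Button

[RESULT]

                                                          
Error handling implements incoming requests incrementally.
The system implements thread pools concurrently. Error han
The algorithm coordinates queue items periodically. Data p
Each component validates batch operations efficiently. The
                                                          
The pipeline validates queue items efficiently. Error hand
This module transforms configuration files incrementally. 
The system optimizes cached results periodically.         
Error handling validates incoming requests concurrently. E
                                                          
                                                          
                                                          
                                                          
                                                          
                                                          
                                                          
                                                          
                                                          
                                                          
                                                          
                                                          
                                                          
                                                          
                                                          


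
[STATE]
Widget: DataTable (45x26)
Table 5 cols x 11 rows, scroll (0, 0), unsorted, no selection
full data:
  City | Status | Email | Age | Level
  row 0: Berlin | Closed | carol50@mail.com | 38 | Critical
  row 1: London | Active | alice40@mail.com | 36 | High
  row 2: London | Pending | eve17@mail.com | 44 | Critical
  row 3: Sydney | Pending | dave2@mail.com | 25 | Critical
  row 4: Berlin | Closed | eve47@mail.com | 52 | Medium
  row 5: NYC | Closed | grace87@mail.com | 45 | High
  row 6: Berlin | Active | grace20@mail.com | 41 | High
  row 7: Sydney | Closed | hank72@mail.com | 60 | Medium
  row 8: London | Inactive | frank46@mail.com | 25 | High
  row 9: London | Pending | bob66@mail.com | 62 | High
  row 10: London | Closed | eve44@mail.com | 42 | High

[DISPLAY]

City  │Status  │Email           │Age│Level   
──────┼────────┼────────────────┼───┼────────
Berlin│Closed  │carol50@mail.com│38 │Critical
London│Active  │alice40@mail.com│36 │High    
London│Pending │eve17@mail.com  │44 │Critical
Sydney│Pending │dave2@mail.com  │25 │Critical
Berlin│Closed  │eve47@mail.com  │52 │Medium  
NYC   │Closed  │grace87@mail.com│45 │High    
Berlin│Active  │grace20@mail.com│41 │High    
Sydney│Closed  │hank72@mail.com │60 │Medium  
London│Inactive│frank46@mail.com│25 │High    
London│Pending │bob66@mail.com  │62 │High    
London│Closed  │eve44@mail.com  │42 │High    
                                             
                                             
                                             
                                             
                                             
                                             
                                             
                                             
                                             
                                             
                                             
                                             
                                             


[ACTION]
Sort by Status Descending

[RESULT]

City  │Status ▼│Email           │Age│Level   
──────┼────────┼────────────────┼───┼────────
London│Pending │eve17@mail.com  │44 │Critical
Sydney│Pending │dave2@mail.com  │25 │Critical
London│Pending │bob66@mail.com  │62 │High    
London│Inactive│frank46@mail.com│25 │High    
Berlin│Closed  │carol50@mail.com│38 │Critical
Berlin│Closed  │eve47@mail.com  │52 │Medium  
NYC   │Closed  │grace87@mail.com│45 │High    
Sydney│Closed  │hank72@mail.com │60 │Medium  
London│Closed  │eve44@mail.com  │42 │High    
London│Active  │alice40@mail.com│36 │High    
Berlin│Active  │grace20@mail.com│41 │High    
                                             
                                             
                                             
                                             
                                             
                                             
                                             
                                             
                                             
                                             
                                             
                                             
                                             


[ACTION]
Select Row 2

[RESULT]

City  │Status ▼│Email           │Age│Level   
──────┼────────┼────────────────┼───┼────────
London│Pending │eve17@mail.com  │44 │Critical
Sydney│Pending │dave2@mail.com  │25 │Critical
>ondon│Pending │bob66@mail.com  │62 │High    
London│Inactive│frank46@mail.com│25 │High    
Berlin│Closed  │carol50@mail.com│38 │Critical
Berlin│Closed  │eve47@mail.com  │52 │Medium  
NYC   │Closed  │grace87@mail.com│45 │High    
Sydney│Closed  │hank72@mail.com │60 │Medium  
London│Closed  │eve44@mail.com  │42 │High    
London│Active  │alice40@mail.com│36 │High    
Berlin│Active  │grace20@mail.com│41 │High    
                                             
                                             
                                             
                                             
                                             
                                             
                                             
                                             
                                             
                                             
                                             
                                             
                                             


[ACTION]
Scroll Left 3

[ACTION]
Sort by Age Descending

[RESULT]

City  │Status  │Email           │Ag▼│Level   
──────┼────────┼────────────────┼───┼────────
London│Pending │bob66@mail.com  │62 │High    
Sydney│Closed  │hank72@mail.com │60 │Medium  
>erlin│Closed  │eve47@mail.com  │52 │Medium  
NYC   │Closed  │grace87@mail.com│45 │High    
London│Pending │eve17@mail.com  │44 │Critical
London│Closed  │eve44@mail.com  │42 │High    
Berlin│Active  │grace20@mail.com│41 │High    
Berlin│Closed  │carol50@mail.com│38 │Critical
London│Active  │alice40@mail.com│36 │High    
Sydney│Pending │dave2@mail.com  │25 │Critical
London│Inactive│frank46@mail.com│25 │High    
                                             
                                             
                                             
                                             
                                             
                                             
                                             
                                             
                                             
                                             
                                             
                                             
                                             


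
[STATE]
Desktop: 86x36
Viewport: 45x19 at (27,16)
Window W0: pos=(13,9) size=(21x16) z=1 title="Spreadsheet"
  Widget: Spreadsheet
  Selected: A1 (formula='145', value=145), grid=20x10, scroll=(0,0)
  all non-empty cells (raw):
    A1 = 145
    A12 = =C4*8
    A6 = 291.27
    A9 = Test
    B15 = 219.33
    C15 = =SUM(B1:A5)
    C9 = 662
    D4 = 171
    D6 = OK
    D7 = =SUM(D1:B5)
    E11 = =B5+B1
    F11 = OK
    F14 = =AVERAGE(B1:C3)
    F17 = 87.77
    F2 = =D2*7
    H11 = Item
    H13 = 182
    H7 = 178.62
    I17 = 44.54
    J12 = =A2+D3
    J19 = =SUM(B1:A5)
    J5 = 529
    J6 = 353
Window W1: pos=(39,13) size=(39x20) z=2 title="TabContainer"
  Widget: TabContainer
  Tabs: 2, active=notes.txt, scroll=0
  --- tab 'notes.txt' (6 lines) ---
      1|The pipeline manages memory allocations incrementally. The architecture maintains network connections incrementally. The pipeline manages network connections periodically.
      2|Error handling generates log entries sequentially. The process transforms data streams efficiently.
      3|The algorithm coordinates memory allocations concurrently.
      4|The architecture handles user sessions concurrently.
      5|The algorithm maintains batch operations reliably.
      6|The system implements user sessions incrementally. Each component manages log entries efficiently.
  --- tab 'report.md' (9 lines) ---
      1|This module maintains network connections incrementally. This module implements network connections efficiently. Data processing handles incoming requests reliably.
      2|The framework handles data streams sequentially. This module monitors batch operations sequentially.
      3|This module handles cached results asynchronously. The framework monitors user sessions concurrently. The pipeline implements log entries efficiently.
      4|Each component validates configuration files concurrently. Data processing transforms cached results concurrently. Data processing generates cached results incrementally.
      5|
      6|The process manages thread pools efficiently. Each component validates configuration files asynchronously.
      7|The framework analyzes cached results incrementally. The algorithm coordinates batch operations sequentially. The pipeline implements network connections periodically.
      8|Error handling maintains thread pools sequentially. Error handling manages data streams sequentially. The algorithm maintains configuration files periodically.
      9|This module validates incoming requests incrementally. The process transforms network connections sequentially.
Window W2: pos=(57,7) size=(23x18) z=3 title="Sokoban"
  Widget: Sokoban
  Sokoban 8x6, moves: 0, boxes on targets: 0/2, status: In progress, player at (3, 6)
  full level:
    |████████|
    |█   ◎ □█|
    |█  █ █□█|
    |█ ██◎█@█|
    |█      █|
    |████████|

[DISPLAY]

      ┃     ┃[notes.txt]│ repo┃Moves: 0  0/2 
      ┃     ┃─────────────────┃              
      ┃     ┃The pipeline mana┃              
      ┃     ┃Error handling ge┃              
      ┃     ┃The algorithm coo┃              
      ┃     ┃The architecture ┃              
      ┃     ┃The algorithm mai┃              
      ┃     ┃The system implem┃              
━━━━━━┛     ┃                 ┗━━━━━━━━━━━━━━
            ┃                                
            ┃                                
            ┃                                
            ┃                                
            ┃                                
            ┃                                
            ┃                                
            ┗━━━━━━━━━━━━━━━━━━━━━━━━━━━━━━━━
                                             
                                             


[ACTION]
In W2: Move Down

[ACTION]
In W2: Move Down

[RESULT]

      ┃     ┃[notes.txt]│ repo┃Moves: 1  0/2 
      ┃     ┃─────────────────┃              
      ┃     ┃The pipeline mana┃              
      ┃     ┃Error handling ge┃              
      ┃     ┃The algorithm coo┃              
      ┃     ┃The architecture ┃              
      ┃     ┃The algorithm mai┃              
      ┃     ┃The system implem┃              
━━━━━━┛     ┃                 ┗━━━━━━━━━━━━━━
            ┃                                
            ┃                                
            ┃                                
            ┃                                
            ┃                                
            ┃                                
            ┃                                
            ┗━━━━━━━━━━━━━━━━━━━━━━━━━━━━━━━━
                                             
                                             


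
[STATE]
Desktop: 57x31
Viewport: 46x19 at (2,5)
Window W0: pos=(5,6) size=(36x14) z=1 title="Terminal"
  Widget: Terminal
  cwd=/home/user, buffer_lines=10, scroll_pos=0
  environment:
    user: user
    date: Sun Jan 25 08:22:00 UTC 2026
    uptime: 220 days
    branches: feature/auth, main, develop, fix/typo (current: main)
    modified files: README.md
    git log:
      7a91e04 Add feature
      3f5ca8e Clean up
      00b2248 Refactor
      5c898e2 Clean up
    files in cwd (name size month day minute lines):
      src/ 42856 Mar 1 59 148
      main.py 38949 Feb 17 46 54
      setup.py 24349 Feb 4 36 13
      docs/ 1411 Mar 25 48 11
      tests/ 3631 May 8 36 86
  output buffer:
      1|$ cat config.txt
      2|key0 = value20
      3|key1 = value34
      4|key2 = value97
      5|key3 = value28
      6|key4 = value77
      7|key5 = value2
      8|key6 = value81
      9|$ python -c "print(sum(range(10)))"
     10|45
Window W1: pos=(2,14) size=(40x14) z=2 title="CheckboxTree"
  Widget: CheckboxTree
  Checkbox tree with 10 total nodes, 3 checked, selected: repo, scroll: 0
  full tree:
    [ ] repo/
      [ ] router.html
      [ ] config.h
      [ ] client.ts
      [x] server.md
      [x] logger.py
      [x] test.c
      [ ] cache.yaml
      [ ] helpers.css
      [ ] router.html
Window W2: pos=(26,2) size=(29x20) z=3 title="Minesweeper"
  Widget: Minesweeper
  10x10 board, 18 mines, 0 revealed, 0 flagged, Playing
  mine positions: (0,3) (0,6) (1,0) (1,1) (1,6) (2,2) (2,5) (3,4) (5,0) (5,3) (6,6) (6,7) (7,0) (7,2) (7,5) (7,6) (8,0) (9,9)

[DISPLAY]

                        ┃■■■■■■■■■■           
   ┏━━━━━━━━━━━━━━━━━━━━┃■■■■■■■■■■           
   ┃ Terminal           ┃■■■■■■■■■■           
   ┠────────────────────┃■■■■■■■■■■           
   ┃$ cat config.txt    ┃■■■■■■■■■■           
   ┃key0 = value20      ┃■■■■■■■■■■           
   ┃key1 = value34      ┃■■■■■■■■■■           
   ┃key2 = value97      ┃■■■■■■■■■■           
   ┃key3 = value28      ┃■■■■■■■■■■           
┏━━━━━━━━━━━━━━━━━━━━━━━┃■■■■■■■■■■           
┃ CheckboxTree          ┃                     
┠───────────────────────┃                     
┃>[-] repo/             ┃                     
┃   [ ] router.html     ┃                     
┃   [ ] config.h        ┃                     
┃   [ ] client.ts       ┃                     
┃   [x] server.md       ┗━━━━━━━━━━━━━━━━━━━━━
┃   [x] logger.py                      ┃      
┃   [x] test.c                         ┃      


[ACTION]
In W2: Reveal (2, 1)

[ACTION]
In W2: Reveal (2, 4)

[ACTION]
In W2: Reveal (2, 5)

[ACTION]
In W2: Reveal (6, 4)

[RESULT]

                        ┃■■■✹■■✹■■■           
   ┏━━━━━━━━━━━━━━━━━━━━┃✹✹■■■■✹■■■           
   ┃ Terminal           ┃■3✹■2✹■■■■           
   ┠────────────────────┃■■■■✹■■■■■           
   ┃$ cat config.txt    ┃■■■■■■■■■■           
   ┃key0 = value20      ┃✹■■✹■■■■■■           
   ┃key1 = value34      ┃■■■■■■✹✹■■           
   ┃key2 = value97      ┃✹■✹■■✹✹■■■           
   ┃key3 = value28      ┃✹■■■■■■■■■           
┏━━━━━━━━━━━━━━━━━━━━━━━┃■■■■■■■■■✹           
┃ CheckboxTree          ┃                     
┠───────────────────────┃                     
┃>[-] repo/             ┃                     
┃   [ ] router.html     ┃                     
┃   [ ] config.h        ┃                     
┃   [ ] client.ts       ┃                     
┃   [x] server.md       ┗━━━━━━━━━━━━━━━━━━━━━
┃   [x] logger.py                      ┃      
┃   [x] test.c                         ┃      


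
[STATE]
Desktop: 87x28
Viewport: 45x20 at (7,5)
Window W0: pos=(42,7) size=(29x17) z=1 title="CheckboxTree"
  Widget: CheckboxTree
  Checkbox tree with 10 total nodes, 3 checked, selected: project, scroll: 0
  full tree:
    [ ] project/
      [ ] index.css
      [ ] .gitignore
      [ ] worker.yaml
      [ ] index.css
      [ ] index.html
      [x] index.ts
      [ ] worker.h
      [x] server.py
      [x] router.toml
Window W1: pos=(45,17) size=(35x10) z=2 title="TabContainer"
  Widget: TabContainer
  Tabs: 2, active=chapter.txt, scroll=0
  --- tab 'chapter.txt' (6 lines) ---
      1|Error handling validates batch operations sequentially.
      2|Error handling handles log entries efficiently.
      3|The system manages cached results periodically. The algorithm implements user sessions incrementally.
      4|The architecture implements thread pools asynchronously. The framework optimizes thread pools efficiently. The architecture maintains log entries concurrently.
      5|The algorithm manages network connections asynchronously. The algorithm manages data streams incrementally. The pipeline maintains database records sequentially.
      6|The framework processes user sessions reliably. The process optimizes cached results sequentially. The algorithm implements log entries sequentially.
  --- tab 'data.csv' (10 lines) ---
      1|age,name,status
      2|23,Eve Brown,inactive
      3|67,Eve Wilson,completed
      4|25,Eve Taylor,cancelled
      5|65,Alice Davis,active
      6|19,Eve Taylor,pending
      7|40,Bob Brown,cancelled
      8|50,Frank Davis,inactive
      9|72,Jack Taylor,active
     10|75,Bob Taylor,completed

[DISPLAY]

                                             
                                             
                                   ┏━━━━━━━━━
                                   ┃ Checkbox
                                   ┠─────────
                                   ┃>[-] proj
                                   ┃   [ ] in
                                   ┃   [ ] .g
                                   ┃   [ ] wo
                                   ┃   [ ] in
                                   ┃   [ ] in
                                   ┃   [x] in
                                   ┃  ┏━━━━━━
                                   ┃  ┃ TabCo
                                   ┃  ┠──────
                                   ┃  ┃[chapt
                                   ┃  ┃──────
                                   ┃  ┃Error 
                                   ┗━━┃Error 
                                      ┃The sy


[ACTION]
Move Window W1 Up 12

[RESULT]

                                      ┏━━━━━━
                                      ┃ TabCo
                                   ┏━━┠──────
                                   ┃ C┃[chapt
                                   ┠──┃──────
                                   ┃>[┃Error 
                                   ┃  ┃Error 
                                   ┃  ┃The sy
                                   ┃  ┃The ar
                                   ┃  ┗━━━━━━
                                   ┃   [ ] in
                                   ┃   [x] in
                                   ┃   [ ] wo
                                   ┃   [x] se
                                   ┃   [x] ro
                                   ┃         
                                   ┃         
                                   ┃         
                                   ┗━━━━━━━━━
                                             


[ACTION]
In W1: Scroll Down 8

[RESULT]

                                      ┏━━━━━━
                                      ┃ TabCo
                                   ┏━━┠──────
                                   ┃ C┃[chapt
                                   ┠──┃──────
                                   ┃>[┃The fr
                                   ┃  ┃      
                                   ┃  ┃      
                                   ┃  ┃      
                                   ┃  ┗━━━━━━
                                   ┃   [ ] in
                                   ┃   [x] in
                                   ┃   [ ] wo
                                   ┃   [x] se
                                   ┃   [x] ro
                                   ┃         
                                   ┃         
                                   ┃         
                                   ┗━━━━━━━━━
                                             


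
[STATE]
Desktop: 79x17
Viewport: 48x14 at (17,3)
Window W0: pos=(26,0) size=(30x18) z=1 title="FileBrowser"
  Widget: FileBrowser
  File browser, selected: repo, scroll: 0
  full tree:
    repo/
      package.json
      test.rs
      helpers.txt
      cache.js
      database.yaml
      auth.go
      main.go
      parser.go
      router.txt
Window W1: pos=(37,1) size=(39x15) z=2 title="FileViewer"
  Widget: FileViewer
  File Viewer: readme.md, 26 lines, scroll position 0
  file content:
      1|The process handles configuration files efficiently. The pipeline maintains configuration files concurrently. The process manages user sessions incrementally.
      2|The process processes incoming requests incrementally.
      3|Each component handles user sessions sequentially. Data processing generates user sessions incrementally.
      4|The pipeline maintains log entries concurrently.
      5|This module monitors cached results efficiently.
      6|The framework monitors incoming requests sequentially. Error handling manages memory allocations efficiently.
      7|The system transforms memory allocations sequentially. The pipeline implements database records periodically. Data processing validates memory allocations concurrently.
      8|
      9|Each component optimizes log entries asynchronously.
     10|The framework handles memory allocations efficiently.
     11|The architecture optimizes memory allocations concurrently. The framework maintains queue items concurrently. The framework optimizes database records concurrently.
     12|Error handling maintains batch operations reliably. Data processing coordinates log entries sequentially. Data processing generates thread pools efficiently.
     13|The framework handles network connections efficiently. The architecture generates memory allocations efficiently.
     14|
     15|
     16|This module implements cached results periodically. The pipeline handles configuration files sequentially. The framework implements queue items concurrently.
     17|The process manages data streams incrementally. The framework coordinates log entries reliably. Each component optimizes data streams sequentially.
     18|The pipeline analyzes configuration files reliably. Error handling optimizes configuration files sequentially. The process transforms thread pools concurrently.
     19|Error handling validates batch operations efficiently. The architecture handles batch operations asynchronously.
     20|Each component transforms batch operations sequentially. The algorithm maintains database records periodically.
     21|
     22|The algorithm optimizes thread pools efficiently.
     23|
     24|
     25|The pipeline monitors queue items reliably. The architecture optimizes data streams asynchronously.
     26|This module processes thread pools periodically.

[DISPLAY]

         ┃> [-] repo┠───────────────────────────
         ┃    packag┃The process handles configu
         ┃    test.r┃The process processes incom
         ┃    helper┃Each component handles user
         ┃    cache.┃The pipeline maintains log 
         ┃    databa┃This module monitors cached
         ┃    auth.g┃The framework monitors inco
         ┃    main.g┃The system transforms memor
         ┃    parser┃                           
         ┃    router┃Each component optimizes lo
         ┃          ┃The framework handles memor
         ┃          ┃The architecture optimizes 
         ┃          ┗━━━━━━━━━━━━━━━━━━━━━━━━━━━
         ┃                            ┃         


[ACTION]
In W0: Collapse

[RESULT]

         ┃> [+] repo┠───────────────────────────
         ┃          ┃The process handles configu
         ┃          ┃The process processes incom
         ┃          ┃Each component handles user
         ┃          ┃The pipeline maintains log 
         ┃          ┃This module monitors cached
         ┃          ┃The framework monitors inco
         ┃          ┃The system transforms memor
         ┃          ┃                           
         ┃          ┃Each component optimizes lo
         ┃          ┃The framework handles memor
         ┃          ┃The architecture optimizes 
         ┃          ┗━━━━━━━━━━━━━━━━━━━━━━━━━━━
         ┃                            ┃         


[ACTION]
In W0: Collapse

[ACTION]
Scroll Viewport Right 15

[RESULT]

] repo┠─────────────────────────────────────┨   
      ┃The process handles configuration fi▲┃   
      ┃The process processes incoming reque█┃   
      ┃Each component handles user sessions░┃   
      ┃The pipeline maintains log entries c░┃   
      ┃This module monitors cached results ░┃   
      ┃The framework monitors incoming requ░┃   
      ┃The system transforms memory allocat░┃   
      ┃                                    ░┃   
      ┃Each component optimizes log entries░┃   
      ┃The framework handles memory allocat░┃   
      ┃The architecture optimizes memory al▼┃   
      ┗━━━━━━━━━━━━━━━━━━━━━━━━━━━━━━━━━━━━━┛   
                        ┃                       


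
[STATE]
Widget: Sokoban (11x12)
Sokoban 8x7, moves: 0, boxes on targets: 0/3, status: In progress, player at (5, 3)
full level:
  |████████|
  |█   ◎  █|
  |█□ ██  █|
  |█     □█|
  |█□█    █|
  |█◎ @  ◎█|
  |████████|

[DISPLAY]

████████   
█   ◎  █   
█□ ██  █   
█     □█   
█□█    █   
█◎ @  ◎█   
████████   
Moves: 0  0
           
           
           
           


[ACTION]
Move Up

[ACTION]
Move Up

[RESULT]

████████   
█   ◎  █   
█□ ██  █   
█  @  □█   
█□█    █   
█◎    ◎█   
████████   
Moves: 2  0
           
           
           
           


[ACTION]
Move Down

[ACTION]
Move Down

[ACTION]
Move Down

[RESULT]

████████   
█   ◎  █   
█□ ██  █   
█     □█   
█□█    █   
█◎ @  ◎█   
████████   
Moves: 4  0
           
           
           
           


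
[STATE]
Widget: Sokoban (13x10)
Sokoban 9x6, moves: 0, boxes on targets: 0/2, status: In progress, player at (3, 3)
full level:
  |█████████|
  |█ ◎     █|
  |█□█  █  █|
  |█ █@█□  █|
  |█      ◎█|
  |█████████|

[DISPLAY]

█████████    
█ ◎     █    
█□█  █  █    
█ █@█□  █    
█      ◎█    
█████████    
Moves: 0  0/2
             
             
             


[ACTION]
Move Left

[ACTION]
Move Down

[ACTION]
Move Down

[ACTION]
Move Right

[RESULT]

█████████    
█ ◎     █    
█□█  █  █    
█ █ █□  █    
█   @  ◎█    
█████████    
Moves: 2  0/2
             
             
             


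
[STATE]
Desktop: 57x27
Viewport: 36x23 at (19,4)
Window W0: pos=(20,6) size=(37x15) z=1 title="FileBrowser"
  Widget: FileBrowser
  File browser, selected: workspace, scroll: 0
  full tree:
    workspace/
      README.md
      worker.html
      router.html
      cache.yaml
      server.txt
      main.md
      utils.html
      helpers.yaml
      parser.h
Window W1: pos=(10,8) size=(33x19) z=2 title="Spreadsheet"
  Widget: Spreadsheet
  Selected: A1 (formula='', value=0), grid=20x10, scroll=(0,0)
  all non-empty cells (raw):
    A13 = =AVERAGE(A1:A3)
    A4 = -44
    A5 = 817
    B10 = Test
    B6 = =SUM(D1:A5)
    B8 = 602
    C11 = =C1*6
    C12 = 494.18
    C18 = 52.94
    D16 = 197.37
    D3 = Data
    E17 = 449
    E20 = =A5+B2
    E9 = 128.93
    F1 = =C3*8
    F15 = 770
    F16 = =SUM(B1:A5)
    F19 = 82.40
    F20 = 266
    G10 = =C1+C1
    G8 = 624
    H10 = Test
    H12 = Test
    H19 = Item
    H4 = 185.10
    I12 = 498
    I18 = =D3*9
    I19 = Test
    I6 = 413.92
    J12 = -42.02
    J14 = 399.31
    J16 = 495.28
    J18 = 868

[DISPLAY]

                                    
                                    
 ┏━━━━━━━━━━━━━━━━━━━━━━━━━━━━━━━━━━
 ┃ FileBrowser                      
━━━━━━━━━━━━━━━━━━━━━━━┓────────────
heet                   ┃            
───────────────────────┨            
                       ┃            
       B       C       ┃            
-----------------------┃            
 [0]       0       0   ┃            
   0       0       0   ┃            
   0       0       0Dat┃            
 -44       0       0   ┃            
 817       0       0   ┃            
   0     773       0   ┃            
   0       0       0   ┃━━━━━━━━━━━━
   0     602       0   ┃            
   0       0       0   ┃            
   0Test           0   ┃            
   0       0       0   ┃            
   0       0  494.18   ┃            
━━━━━━━━━━━━━━━━━━━━━━━┛            


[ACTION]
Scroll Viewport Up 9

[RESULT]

                                    
                                    
                                    
                                    
                                    
                                    
 ┏━━━━━━━━━━━━━━━━━━━━━━━━━━━━━━━━━━
 ┃ FileBrowser                      
━━━━━━━━━━━━━━━━━━━━━━━┓────────────
heet                   ┃            
───────────────────────┨            
                       ┃            
       B       C       ┃            
-----------------------┃            
 [0]       0       0   ┃            
   0       0       0   ┃            
   0       0       0Dat┃            
 -44       0       0   ┃            
 817       0       0   ┃            
   0     773       0   ┃            
   0       0       0   ┃━━━━━━━━━━━━
   0     602       0   ┃            
   0       0       0   ┃            


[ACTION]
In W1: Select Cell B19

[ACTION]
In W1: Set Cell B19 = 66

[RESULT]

                                    
                                    
                                    
                                    
                                    
                                    
 ┏━━━━━━━━━━━━━━━━━━━━━━━━━━━━━━━━━━
 ┃ FileBrowser                      
━━━━━━━━━━━━━━━━━━━━━━━┓────────────
heet                   ┃            
───────────────────────┨            
                       ┃            
       B       C       ┃            
-----------------------┃            
   0       0       0   ┃            
   0       0       0   ┃            
   0       0       0Dat┃            
 -44       0       0   ┃            
 817       0       0   ┃            
   0     773       0   ┃            
   0       0       0   ┃━━━━━━━━━━━━
   0     602       0   ┃            
   0       0       0   ┃            


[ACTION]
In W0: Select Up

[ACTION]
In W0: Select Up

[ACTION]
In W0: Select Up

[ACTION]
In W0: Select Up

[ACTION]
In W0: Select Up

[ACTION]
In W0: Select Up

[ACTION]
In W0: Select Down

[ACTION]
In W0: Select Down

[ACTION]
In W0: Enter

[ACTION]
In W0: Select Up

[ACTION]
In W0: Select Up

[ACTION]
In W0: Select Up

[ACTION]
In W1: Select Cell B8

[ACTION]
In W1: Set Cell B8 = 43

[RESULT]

                                    
                                    
                                    
                                    
                                    
                                    
 ┏━━━━━━━━━━━━━━━━━━━━━━━━━━━━━━━━━━
 ┃ FileBrowser                      
━━━━━━━━━━━━━━━━━━━━━━━┓────────────
heet                   ┃            
───────────────────────┨            
                       ┃            
       B       C       ┃            
-----------------------┃            
   0       0       0   ┃            
   0       0       0   ┃            
   0       0       0Dat┃            
 -44       0       0   ┃            
 817       0       0   ┃            
   0     773       0   ┃            
   0       0       0   ┃━━━━━━━━━━━━
   0    [43]       0   ┃            
   0       0       0   ┃            
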